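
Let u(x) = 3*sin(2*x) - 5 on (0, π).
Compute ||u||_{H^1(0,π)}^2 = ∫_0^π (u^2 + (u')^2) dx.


||u||_{H^1(0,π)}^2 = 95*π/2

u'(x) = 6*cos(2*x).
Expand u² and (u')² and integrate term by term on (0, π), using: for integers n ≥ 1, ∫_0^π sin²(nx) dx = ∫_0^π cos²(nx) dx = π/2; for n ≠ n', ∫_0^π sin(nx)sin(n'x) dx = ∫_0^π cos(nx)cos(n'x) dx = 0; and by product-to-sum, ∫_0^π sin(nx)cos(n'x) dx = ½∫_0^π [sin((n+n')x) + sin((n−n')x)] dx, which is 0 when n+n' is even and 2n/(n²−n'²) when n+n' is odd (it need not vanish on (0, π)). For the constant mode: ∫_0^π 1 dx = π, ∫_0^π cos(nx) dx = 0, ∫_0^π sin(nx) dx = (1−(−1)^n)/n.
  u² squared terms: (-5)²·∫1 dx = 25·π = 25*π;  (3)²·∫sin(2x)² dx = 9·π/2 = 9*π/2.
  u² cross terms: 2·(-5)·(3)·∫1·sin(2x) dx = -30·(0) = 0.
  So ∫_0^π u² dx = 25*π + 9*π/2 + 0 = 59*π/2.
  (u')² squared terms: (6)²·∫cos(2x)² dx = 36·π/2 = 18*π.
  So ∫_0^π (u')² dx = 18*π.
||u||_{H^1}^2 = (59*π/2) + (18*π) = 95*π/2.


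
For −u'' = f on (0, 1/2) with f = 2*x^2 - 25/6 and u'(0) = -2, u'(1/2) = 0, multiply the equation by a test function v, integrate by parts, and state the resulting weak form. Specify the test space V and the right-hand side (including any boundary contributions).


V = H^1(0, 1/2) (v unrestricted at boundary; u is determined up to an additive constant); weak form: ∫_0^1/2 u'v' dx = ∫_0^1/2 (2*x^2 - 25/6) v dx + 2·v(0) for all v ∈ V.

Multiply both sides by a test function v and integrate from 0 to 1/2:
  ∫_0^1/2 −u''(x) v(x) dx = ∫_0^1/2 f(x) v(x) dx.
Integrate the LHS by parts once:
  ∫_0^1/2 −u'' v dx = −[u'(x) v(x)]_0^1/2 + ∫_0^1/2 u'(x) v'(x) dx.
Thus ∫_0^1/2 u'(x) v'(x) dx = ∫_0^1/2 f(x) v(x) dx + [u'(x) v(x)]_0^1/2.
Choose V so that boundary terms are either known or forced to vanish.
u has inhomogeneous Neumann u'(0) = -2, u'(1/2) = 0. [u' v]_0^1/2 = (0)·v(1/2) − (-2)·v(0) = 2·v(0). Take V = H^1(0, 1/2); boundary term becomes part of RHS.
Weak formulation: find u (satisfying any essential BC) such that ∫_0^1/2 u'(x) v'(x) dx = ∫_0^1/2 f v dx + 2·v(0) for all v ∈ V (Neumann data are natural BCs: they enter the RHS as boundary terms).
Substituting f(x) = 2*x^2 - 25/6, the right-hand side is ∫_0^1/2 (2*x^2 - 25/6) v dx + 2·v(0).
Compatibility check (pure Neumann): taking v ≡ 1 ∈ V gives 0 = ∫_0^1/2 f dx + (0) − (-2), i.e. ∫_0^1/2 f dx must equal u'(0) − u'(1/2) = -2. Indeed ∫_0^1/2 (2*x^2 - 25/6) dx = -2, so the data are compatible. The solution is then unique only up to an additive constant (fix it e.g. by requiring ∫_0^1/2 u dx = 0).


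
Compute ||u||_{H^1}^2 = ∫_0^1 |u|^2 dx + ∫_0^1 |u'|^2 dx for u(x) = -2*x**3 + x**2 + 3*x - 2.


||u||_{H^1}^2 = 269/42

The H^1 norm (squared) on an interval (0, L) is
  ||u||_{H^1}^2 = ∫_0^L u(x)^2 dx + ∫_0^L u'(x)^2 dx.
Compute u'(x) = -6*x**2 + 2*x + 3.
Then u(x)^2 = 4*x**6 - 4*x**5 - 11*x**4 + 14*x**3 + 5*x**2 - 12*x + 4 and u'(x)^2 = 36*x**4 - 24*x**3 - 32*x**2 + 12*x + 9.
Integrate each monomial from 0 to 1 using ∫_0^1 c·x^n dx = c·1^(n+1)/(n+1):
  ∫_0^1 u(x)^2 dx = ∫_0^1 (4*x^6 - 4*x^5 - 11*x^4 + 14*x^3 + 5*x^2 - 12*x + 4) dx. Term by term:
    ∫_0^1 4*x^6 dx = 4/7;  ∫_0^1 -4*x^5 dx = -2/3;  ∫_0^1 -11*x^4 dx = -11/5;
    ∫_0^1 14*x^3 dx = 7/2;  ∫_0^1 5*x^2 dx = 5/3;  ∫_0^1 -12*x dx = -6;
    ∫_0^1 4 dx = 4.
  Sum: 4/7 − 2/3 − 11/5 + 7/2 + 5/3 − 6 + 4 = 61/70.
  ∫_0^1 u'(x)^2 dx = ∫_0^1 (36*x^4 - 24*x^3 - 32*x^2 + 12*x + 9) dx. Term by term:
    ∫_0^1 36*x^4 dx = 36/5;  ∫_0^1 -24*x^3 dx = -6;  ∫_0^1 -32*x^2 dx = -32/3;
    ∫_0^1 12*x dx = 6;  ∫_0^1 9 dx = 9.
  Sum: 36/5 − 6 − 32/3 + 6 + 9 = 83/15.
Adding: ||u||_{H^1}^2 = 61/70 + 83/15 = 269/42.


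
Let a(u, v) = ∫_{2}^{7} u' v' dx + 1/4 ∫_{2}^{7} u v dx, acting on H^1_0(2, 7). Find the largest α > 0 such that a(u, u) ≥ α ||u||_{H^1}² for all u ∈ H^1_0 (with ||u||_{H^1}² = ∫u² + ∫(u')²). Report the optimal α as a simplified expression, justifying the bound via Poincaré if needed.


α = (25/4 + π^2)/(π^2 + 25)

Coercivity of a(·,·) on H^1_0(2, 7) means a(u, u) ≥ α ||u||_{H^1}² for every u ∈ H^1_0.
The interval has length L = 5, and Poincaré/coercivity depend only on L. Here a(u, u) = ∫(u')² + (1/4)·∫u².
Here 0 < c = 1/4 < 1. The condition a(u,u) ≥ α||u||_{H^1}² reads (1−α)∫(u')² ≥ (α−c)∫u². Any admissible α is ≤ 1 (rapidly oscillating u have ∫u²/∫(u')² → 0), and α = 1 would force 0 ≥ (1−c)∫u², impossible since c < 1; so 1−α > 0. By the sharp Poincaré inequality on H^1_0 of an interval of length L, ∫(u')² ≥ (π/L)²∫u² with equality for the first sine mode sin(π(x−x₀)/L) (x₀ the left endpoint), so the inequality holds for all u iff (1−α)(π/L)² ≥ α − c, i.e. α ≤ ((π/L)² + c)/((π/L)² + 1) = (1 + c(L/π)²)/(1 + (L/π)²). With (π/L)² = π^2/25 and c = 1/4, the largest admissible constant is α = ((π/L)² + c)/((π/L)² + 1).
Simplifying, α = (25/4 + π^2)/(π^2 + 25).


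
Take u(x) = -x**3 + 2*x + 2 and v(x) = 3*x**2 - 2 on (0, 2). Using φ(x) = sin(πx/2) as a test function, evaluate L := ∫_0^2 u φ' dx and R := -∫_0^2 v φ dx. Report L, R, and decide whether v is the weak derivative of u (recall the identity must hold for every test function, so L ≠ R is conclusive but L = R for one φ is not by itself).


LHS = -96/π^3 + 16/π, RHS = -16/π + 96/π^3. No, v is not the weak derivative of u.

u(x) = -x**3 + 2*x + 2, classical derivative u'(x) = 2 - 3*x**2.
φ(x) = sin(πx/2), so φ'(x) = π*cos(π*x/2)/2.
Note φ(0) = φ(2) = 0, so the boundary term u·φ vanishes.
LHS = ∫_0^2 u(x) φ'(x) dx = ∫_0^2 (-π*x^3*cos(π*x/2)/2 + π*x*cos(π*x/2) + π*cos(π*x/2)) dx. Term by term:
  ∫_0^2 π*cos(π*x/2) dx = 0;  ∫_0^2 π*x*cos(π*x/2) dx = -8/π;  ∫_0^2 -π*x^3*cos(π*x/2)/2 dx = -96/π^3 + 24/π.
Sum: 0 − 8/π + -96/π^3 + 24/π = -96/π^3 + 16/π.
So LHS = -96/π^3 + 16/π.
∫_0^2 v(x) φ(x) dx = ∫_0^2 (3*x^2*sin(π*x/2) - 2*sin(π*x/2)) dx. Term by term:
  ∫_0^2 -2*sin(π*x/2) dx = -8/π;  ∫_0^2 3*x^2*sin(π*x/2) dx = -96/π^3 + 24/π.
Sum: -8/π + -96/π^3 + 24/π = -96/π^3 + 16/π.
So RHS = -∫_0^2 v(x) φ(x) dx = -16/π + 96/π^3.
LHS − RHS = -192/π^3 + 32/π ≠ 0, so the identity fails.
(For a valid weak derivative the identity must hold for EVERY test function, in particular this one. The failure shows v is NOT the weak derivative of u.)
Correct weak derivative would be u'(x) = 2 - 3*x**2.


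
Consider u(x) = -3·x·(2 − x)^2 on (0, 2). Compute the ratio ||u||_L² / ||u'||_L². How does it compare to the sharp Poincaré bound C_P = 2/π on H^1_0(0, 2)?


||u||_L² / ||u'||_L² = sqrt(14)/7 < C_P = 2/π.

u(x) = -3·x·(2 − x)^2, so u'(x) = 3*(2 - 3*x)*(x - 2).
u(x) = -3·x·(2 − x)^2 vanishes at x = 0 and x = 2, so u ∈ H^1_0(0, 2). Differentiate via the product rule and integrate the resulting polynomials term by term.
  ∫_0^2 u² dx = ∫_0^2 (9*x^6 - 72*x^5 + 216*x^4 - 288*x^3 + 144*x^2) dx. Term by term:
    ∫_0^2 9*x^6 dx = 1152/7;  ∫_0^2 -72*x^5 dx = -768;  ∫_0^2 216*x^4 dx = 6912/5;
    ∫_0^2 -288*x^3 dx = -1152;  ∫_0^2 144*x^2 dx = 384.
  Sum: 1152/7 − 768 + 6912/5 − 1152 + 384 = 384/35.
  ∫_0^2 (u')² dx = ∫_0^2 (81*x^4 - 432*x^3 + 792*x^2 - 576*x + 144) dx. Term by term:
    ∫_0^2 81*x^4 dx = 2592/5;  ∫_0^2 -432*x^3 dx = -1728;  ∫_0^2 792*x^2 dx = 2112;
    ∫_0^2 -576*x dx = -1152;  ∫_0^2 144 dx = 288.
  Sum: 2592/5 − 1728 + 2112 − 1152 + 288 = 192/5.
∫_0^2 u² dx = 384/35, so ||u||_L² = 8*sqrt(210)/35.
∫_0^2 (u')² dx = 192/5, so ||u'||_L² = 8*sqrt(15)/5.
Ratio ||u||_L² / ||u'||_L² = sqrt(14)/7.
Sharp Poincaré constant on H^1_0(0, 2) is C_P = L/π = 2/π, achieved by sin(π/2·x).
A polynomial bump cannot attain the sharp Poincaré constant (only the first sine eigenfunction does), so the ratio is strictly less than C_P, consistent with ||u||_L² ≤ C_P ||u'||_L².


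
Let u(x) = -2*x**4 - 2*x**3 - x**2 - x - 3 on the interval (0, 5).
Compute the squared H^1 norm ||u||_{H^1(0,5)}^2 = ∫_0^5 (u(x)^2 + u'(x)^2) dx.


||u||_{H^1}^2 = 301868425/126

The H^1 norm (squared) on an interval (0, L) is
  ||u||_{H^1}^2 = ∫_0^L u(x)^2 dx + ∫_0^L u'(x)^2 dx.
Compute u'(x) = -8*x**3 - 6*x**2 - 2*x - 1.
Then u(x)^2 = 4*x**8 + 8*x**7 + 8*x**6 + 8*x**5 + 17*x**4 + 14*x**3 + 7*x**2 + 6*x + 9 and u'(x)^2 = 64*x**6 + 96*x**5 + 68*x**4 + 40*x**3 + 16*x**2 + 4*x + 1.
Integrate each monomial from 0 to 5 using ∫_0^5 c·x^n dx = c·5^(n+1)/(n+1):
  ∫_0^5 u(x)^2 dx = ∫_0^5 (4*x^8 + 8*x^7 + 8*x^6 + 8*x^5 + 17*x^4 + 14*x^3 + 7*x^2 + 6*x + 9) dx. Term by term:
    ∫_0^5 4*x^8 dx = 7812500/9;  ∫_0^5 8*x^7 dx = 390625;  ∫_0^5 8*x^6 dx = 625000/7;
    ∫_0^5 8*x^5 dx = 62500/3;  ∫_0^5 17*x^4 dx = 10625;  ∫_0^5 14*x^3 dx = 4375/2;
    ∫_0^5 7*x^2 dx = 875/3;  ∫_0^5 6*x dx = 75;  ∫_0^5 9 dx = 45.
  Sum: 7812500/9 + 390625 + 625000/7 + 62500/3 + 10625 + 4375/2 + 875/3 + 75 + 45 = 174134995/126.
  ∫_0^5 u'(x)^2 dx = ∫_0^5 (64*x^6 + 96*x^5 + 68*x^4 + 40*x^3 + 16*x^2 + 4*x + 1) dx. Term by term:
    ∫_0^5 64*x^6 dx = 5000000/7;  ∫_0^5 96*x^5 dx = 250000;  ∫_0^5 68*x^4 dx = 42500;
    ∫_0^5 40*x^3 dx = 6250;  ∫_0^5 16*x^2 dx = 2000/3;  ∫_0^5 4*x dx = 50;
    ∫_0^5 1 dx = 5.
  Sum: 5000000/7 + 250000 + 42500 + 6250 + 2000/3 + 50 + 5 = 21288905/21.
Adding: ||u||_{H^1}^2 = 174134995/126 + 21288905/21 = 301868425/126.


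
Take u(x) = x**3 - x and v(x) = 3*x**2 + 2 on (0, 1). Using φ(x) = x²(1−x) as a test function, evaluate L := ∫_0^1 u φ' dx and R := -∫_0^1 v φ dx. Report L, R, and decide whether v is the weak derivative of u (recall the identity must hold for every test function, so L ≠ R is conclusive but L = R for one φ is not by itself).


LHS = -1/60, RHS = -4/15. No, v is not the weak derivative of u.

u(x) = x**3 - x, classical derivative u'(x) = 3*x**2 - 1.
φ(x) = x²(1−x), so φ'(x) = x*(2 - 3*x).
Note φ(0) = φ(1) = 0, so the boundary term u·φ vanishes.
LHS = ∫_0^1 u(x) φ'(x) dx = ∫_0^1 (-3*x^5 + 2*x^4 + 3*x^3 - 2*x^2) dx. Term by term:
  ∫_0^1 -3*x^5 dx = -1/2;  ∫_0^1 2*x^4 dx = 2/5;  ∫_0^1 3*x^3 dx = 3/4;
  ∫_0^1 -2*x^2 dx = -2/3.
Sum: -1/2 + 2/5 + 3/4 − 2/3 = -1/60.
So LHS = -1/60.
∫_0^1 v(x) φ(x) dx = ∫_0^1 (-3*x^5 + 3*x^4 - 2*x^3 + 2*x^2) dx. Term by term:
  ∫_0^1 -3*x^5 dx = -1/2;  ∫_0^1 3*x^4 dx = 3/5;  ∫_0^1 -2*x^3 dx = -1/2;
  ∫_0^1 2*x^2 dx = 2/3.
Sum: -1/2 + 3/5 − 1/2 + 2/3 = 4/15.
So RHS = -∫_0^1 v(x) φ(x) dx = -4/15.
LHS − RHS = 1/4 ≠ 0, so the identity fails.
(For a valid weak derivative the identity must hold for EVERY test function, in particular this one. The failure shows v is NOT the weak derivative of u.)
Correct weak derivative would be u'(x) = 3*x**2 - 1.


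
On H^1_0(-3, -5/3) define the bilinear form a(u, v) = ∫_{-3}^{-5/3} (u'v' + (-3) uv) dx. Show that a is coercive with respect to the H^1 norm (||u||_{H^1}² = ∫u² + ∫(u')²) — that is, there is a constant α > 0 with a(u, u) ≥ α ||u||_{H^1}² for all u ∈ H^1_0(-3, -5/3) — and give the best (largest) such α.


α = 3*(-16 + 3*π^2)/(16 + 9*π^2)

Coercivity of a(·,·) on H^1_0(-3, -5/3) means a(u, u) ≥ α ||u||_{H^1}² for every u ∈ H^1_0.
The interval has length L = 4/3, and Poincaré/coercivity depend only on L. Here a(u, u) = ∫(u')² + (-3)·∫u².
Here c = -3 < 0 with |c| < (π/L)² = 9*π^2/16, so coercivity still holds. The condition a(u,u) ≥ α||u||_{H^1}² reads (1−α)∫(u')² ≥ (α−c)∫u². Any admissible α is ≤ 1 (rapidly oscillating u have ∫u²/∫(u')² → 0), and α = 1 would force 0 ≥ (1−c)∫u², impossible since c < 1; so 1−α > 0. By the sharp Poincaré inequality on H^1_0 of an interval of length L, ∫(u')² ≥ (π/L)²∫u² with equality for the first sine mode sin(π(x−x₀)/L) (x₀ the left endpoint), so the inequality holds for all u iff (1−α)(π/L)² ≥ α − c, i.e. α ≤ ((π/L)² + c)/((π/L)² + 1) = (1 + c(L/π)²)/(1 + (L/π)²). (Direct route, valid since c ≤ 0: Poincaré gives c∫u² ≥ c(L/π)²∫(u')², so a(u,u) ≥ (1 + c(L/π)²)∫(u')², while ||u||_{H^1}² ≤ (1 + (L/π)²)∫(u')²; dividing yields the same α.) With (π/L)² = 9*π^2/16 and c = -3, the largest admissible constant is α = ((π/L)² + c)/((π/L)² + 1).
Simplifying, α = 3*(-16 + 3*π^2)/(16 + 9*π^2).


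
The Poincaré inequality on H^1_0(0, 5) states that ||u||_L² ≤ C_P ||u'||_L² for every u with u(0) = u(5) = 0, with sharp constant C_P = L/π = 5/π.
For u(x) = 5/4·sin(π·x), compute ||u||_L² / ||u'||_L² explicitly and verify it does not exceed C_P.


||u||_L² / ||u'||_L² = 1/π < C_P = 5/π.

u(x) = 5/4·sin(π·x), so u'(x) = 5*π*cos(π*x)/4.
Writing u(x) = A·sin(kπx/L) with A = 5/4 and k = 5, use ∫_0^L sin²(kπx/L) dx = L/2 and ∫_0^L cos²(kπx/L) dx = L/2.
u² = 25/16·sin²(π·x) and (u')² = 25*π^2/16·cos²(π·x), and each of sin², cos² integrates to L/2 = 5/2 over (0, 5).
∫_0^5 u² dx = 125/32, so ||u||_L² = 5*sqrt(10)/8.
∫_0^5 (u')² dx = 125*π^2/32, so ||u'||_L² = 5*sqrt(10)*π/8.
Ratio ||u||_L² / ||u'||_L² = 1/π.
Sharp Poincaré constant on H^1_0(0, 5) is C_P = L/π = 5/π, achieved by sin(π/5·x).
This is the k = 5 harmonic; the ratio L/(kπ) is strictly less than C_P = L/π, consistent with the sharp inequality ||u||_L² ≤ C_P ||u'||_L².


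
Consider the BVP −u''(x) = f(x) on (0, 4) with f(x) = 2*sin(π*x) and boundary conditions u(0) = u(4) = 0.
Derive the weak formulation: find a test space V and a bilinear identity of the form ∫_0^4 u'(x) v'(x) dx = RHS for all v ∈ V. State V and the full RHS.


V = H^1_0(0, 4) (so v(0) = v(4) = 0); weak form: ∫_0^4 u'v' dx = ∫_0^4 (2*sin(π*x)) v dx for all v ∈ V.

Multiply both sides by a test function v and integrate from 0 to 4:
  ∫_0^4 −u''(x) v(x) dx = ∫_0^4 f(x) v(x) dx.
Integrate the LHS by parts once:
  ∫_0^4 −u'' v dx = −[u'(x) v(x)]_0^4 + ∫_0^4 u'(x) v'(x) dx.
Thus ∫_0^4 u'(x) v'(x) dx = ∫_0^4 f(x) v(x) dx + [u'(x) v(x)]_0^4.
Choose V so that boundary terms are either known or forced to vanish.
u is Dirichlet: u(0) = u(4) = 0. Let V = H^1_0(0, 4); then v(0) = v(4) = 0, and [u' v]_0^4 = 0.
Weak formulation: find u (satisfying any essential BC) such that ∫_0^4 u'(x) v'(x) dx = ∫_0^4 f v dx for all v ∈ V.
Substituting f(x) = 2*sin(π*x), the right-hand side is ∫_0^4 (2*sin(π*x)) v dx.


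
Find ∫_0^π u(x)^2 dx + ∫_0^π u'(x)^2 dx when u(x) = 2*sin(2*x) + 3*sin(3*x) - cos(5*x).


||u||_{H^1(0,π)}^2 = 416/21 + 68*π

u'(x) = 5*sin(5*x) + 4*cos(2*x) + 9*cos(3*x).
Expand u² and (u')² and integrate term by term on (0, π), using: for integers n ≥ 1, ∫_0^π sin²(nx) dx = ∫_0^π cos²(nx) dx = π/2; for n ≠ n', ∫_0^π sin(nx)sin(n'x) dx = ∫_0^π cos(nx)cos(n'x) dx = 0; and by product-to-sum, ∫_0^π sin(nx)cos(n'x) dx = ½∫_0^π [sin((n+n')x) + sin((n−n')x)] dx, which is 0 when n+n' is even and 2n/(n²−n'²) when n+n' is odd (it need not vanish on (0, π)).
  u² squared terms: (-1)²·∫cos(5x)² dx = 1·π/2 = π/2;  (2)²·∫sin(2x)² dx = 4·π/2 = 2*π;  (3)²·∫sin(3x)² dx = 9·π/2 = 9*π/2.
  u² cross terms: 2·(-1)·(2)·∫cos(5x)·sin(2x) dx = -4·(-4/21) = 16/21;  2·(-1)·(3)·∫cos(5x)·sin(3x) dx = -6·(0) = 0;  2·(2)·(3)·∫sin(2x)·sin(3x) dx = 12·(0) = 0.
  So ∫_0^π u² dx = π/2 + 2*π + 9*π/2 + 16/21 + 0 + 0 = 16/21 + 7*π.
  (u')² squared terms: (4)²·∫cos(2x)² dx = 16·π/2 = 8*π;  (5)²·∫sin(5x)² dx = 25·π/2 = 25*π/2;  (9)²·∫cos(3x)² dx = 81·π/2 = 81*π/2.
  (u')² cross terms: 2·(4)·(5)·∫cos(2x)·sin(5x) dx = 40·(10/21) = 400/21;  2·(4)·(9)·∫cos(2x)·cos(3x) dx = 72·(0) = 0;  2·(5)·(9)·∫sin(5x)·cos(3x) dx = 90·(0) = 0.
  So ∫_0^π (u')² dx = 8*π + 25*π/2 + 81*π/2 + 400/21 + 0 + 0 = 400/21 + 61*π.
||u||_{H^1}^2 = (16/21 + 7*π) + (400/21 + 61*π) = 416/21 + 68*π.


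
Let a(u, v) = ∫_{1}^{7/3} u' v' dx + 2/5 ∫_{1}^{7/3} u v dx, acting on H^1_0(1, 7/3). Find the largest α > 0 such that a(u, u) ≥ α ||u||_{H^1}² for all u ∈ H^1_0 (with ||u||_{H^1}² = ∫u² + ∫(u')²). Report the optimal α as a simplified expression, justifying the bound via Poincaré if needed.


α = (32 + 45*π^2)/(5*(16 + 9*π^2))

Coercivity of a(·,·) on H^1_0(1, 7/3) means a(u, u) ≥ α ||u||_{H^1}² for every u ∈ H^1_0.
The interval has length L = 4/3, and Poincaré/coercivity depend only on L. Here a(u, u) = ∫(u')² + (2/5)·∫u².
Here 0 < c = 2/5 < 1. The condition a(u,u) ≥ α||u||_{H^1}² reads (1−α)∫(u')² ≥ (α−c)∫u². Any admissible α is ≤ 1 (rapidly oscillating u have ∫u²/∫(u')² → 0), and α = 1 would force 0 ≥ (1−c)∫u², impossible since c < 1; so 1−α > 0. By the sharp Poincaré inequality on H^1_0 of an interval of length L, ∫(u')² ≥ (π/L)²∫u² with equality for the first sine mode sin(π(x−x₀)/L) (x₀ the left endpoint), so the inequality holds for all u iff (1−α)(π/L)² ≥ α − c, i.e. α ≤ ((π/L)² + c)/((π/L)² + 1) = (1 + c(L/π)²)/(1 + (L/π)²). With (π/L)² = 9*π^2/16 and c = 2/5, the largest admissible constant is α = ((π/L)² + c)/((π/L)² + 1).
Simplifying, α = (32 + 45*π^2)/(5*(16 + 9*π^2)).


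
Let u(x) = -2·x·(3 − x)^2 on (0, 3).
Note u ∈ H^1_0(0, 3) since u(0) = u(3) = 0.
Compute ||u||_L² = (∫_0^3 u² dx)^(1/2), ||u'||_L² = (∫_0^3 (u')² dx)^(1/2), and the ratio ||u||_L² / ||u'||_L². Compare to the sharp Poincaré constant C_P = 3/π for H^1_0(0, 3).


||u||_L² / ||u'||_L² = 3*sqrt(14)/14 < C_P = 3/π.

u(x) = -2·x·(3 − x)^2, so u'(x) = 6*(1 - x)*(x - 3).
u(x) = -2·x·(3 − x)^2 vanishes at x = 0 and x = 3, so u ∈ H^1_0(0, 3). Differentiate via the product rule and integrate the resulting polynomials term by term.
  ∫_0^3 u² dx = ∫_0^3 (4*x^6 - 48*x^5 + 216*x^4 - 432*x^3 + 324*x^2) dx. Term by term:
    ∫_0^3 4*x^6 dx = 8748/7;  ∫_0^3 -48*x^5 dx = -5832;  ∫_0^3 216*x^4 dx = 52488/5;
    ∫_0^3 -432*x^3 dx = -8748;  ∫_0^3 324*x^2 dx = 2916.
  Sum: 8748/7 − 5832 + 52488/5 − 8748 + 2916 = 2916/35.
  ∫_0^3 (u')² dx = ∫_0^3 (36*x^4 - 288*x^3 + 792*x^2 - 864*x + 324) dx. Term by term:
    ∫_0^3 36*x^4 dx = 8748/5;  ∫_0^3 -288*x^3 dx = -5832;  ∫_0^3 792*x^2 dx = 7128;
    ∫_0^3 -864*x dx = -3888;  ∫_0^3 324 dx = 972.
  Sum: 8748/5 − 5832 + 7128 − 3888 + 972 = 648/5.
∫_0^3 u² dx = 2916/35, so ||u||_L² = 54*sqrt(35)/35.
∫_0^3 (u')² dx = 648/5, so ||u'||_L² = 18*sqrt(10)/5.
Ratio ||u||_L² / ||u'||_L² = 3*sqrt(14)/14.
Sharp Poincaré constant on H^1_0(0, 3) is C_P = L/π = 3/π, achieved by sin(π/3·x).
A polynomial bump cannot attain the sharp Poincaré constant (only the first sine eigenfunction does), so the ratio is strictly less than C_P, consistent with ||u||_L² ≤ C_P ||u'||_L².


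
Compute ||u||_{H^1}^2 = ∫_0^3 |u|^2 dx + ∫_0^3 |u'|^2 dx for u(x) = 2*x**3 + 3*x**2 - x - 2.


||u||_{H^1}^2 = 417957/70

The H^1 norm (squared) on an interval (0, L) is
  ||u||_{H^1}^2 = ∫_0^L u(x)^2 dx + ∫_0^L u'(x)^2 dx.
Compute u'(x) = 6*x**2 + 6*x - 1.
Then u(x)^2 = 4*x**6 + 12*x**5 + 5*x**4 - 14*x**3 - 11*x**2 + 4*x + 4 and u'(x)^2 = 36*x**4 + 72*x**3 + 24*x**2 - 12*x + 1.
Integrate each monomial from 0 to 3 using ∫_0^3 c·x^n dx = c·3^(n+1)/(n+1):
  ∫_0^3 u(x)^2 dx = ∫_0^3 (4*x^6 + 12*x^5 + 5*x^4 - 14*x^3 - 11*x^2 + 4*x + 4) dx. Term by term:
    ∫_0^3 4*x^6 dx = 8748/7;  ∫_0^3 12*x^5 dx = 1458;  ∫_0^3 5*x^4 dx = 243;
    ∫_0^3 -14*x^3 dx = -567/2;  ∫_0^3 -11*x^2 dx = -99;  ∫_0^3 4*x dx = 18;
    ∫_0^3 4 dx = 12.
  Sum: 8748/7 + 1458 + 243 − 567/2 − 99 + 18 + 12 = 36375/14.
  ∫_0^3 u'(x)^2 dx = ∫_0^3 (36*x^4 + 72*x^3 + 24*x^2 - 12*x + 1) dx. Term by term:
    ∫_0^3 36*x^4 dx = 8748/5;  ∫_0^3 72*x^3 dx = 1458;  ∫_0^3 24*x^2 dx = 216;
    ∫_0^3 -12*x dx = -54;  ∫_0^3 1 dx = 3.
  Sum: 8748/5 + 1458 + 216 − 54 + 3 = 16863/5.
Adding: ||u||_{H^1}^2 = 36375/14 + 16863/5 = 417957/70.


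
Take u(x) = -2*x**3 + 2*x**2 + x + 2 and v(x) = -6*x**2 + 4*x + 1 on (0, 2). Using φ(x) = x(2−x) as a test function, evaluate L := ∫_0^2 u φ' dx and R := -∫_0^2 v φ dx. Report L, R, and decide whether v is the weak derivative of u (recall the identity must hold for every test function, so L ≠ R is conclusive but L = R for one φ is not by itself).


LHS = 44/15, RHS = 44/15. Yes, v = u' weakly.

u(x) = -2*x**3 + 2*x**2 + x + 2, classical derivative u'(x) = -6*x**2 + 4*x + 1.
φ(x) = x(2−x), so φ'(x) = 2 - 2*x.
Note φ(0) = φ(2) = 0, so the boundary term u·φ vanishes.
LHS = ∫_0^2 u(x) φ'(x) dx = ∫_0^2 (4*x^4 - 8*x^3 + 2*x^2 - 2*x + 4) dx. Term by term:
  ∫_0^2 4*x^4 dx = 128/5;  ∫_0^2 -8*x^3 dx = -32;  ∫_0^2 2*x^2 dx = 16/3;
  ∫_0^2 -2*x dx = -4;  ∫_0^2 4 dx = 8.
Sum: 128/5 − 32 + 16/3 − 4 + 8 = 44/15.
So LHS = 44/15.
∫_0^2 v(x) φ(x) dx = ∫_0^2 (6*x^4 - 16*x^3 + 7*x^2 + 2*x) dx. Term by term:
  ∫_0^2 6*x^4 dx = 192/5;  ∫_0^2 -16*x^3 dx = -64;  ∫_0^2 7*x^2 dx = 56/3;
  ∫_0^2 2*x dx = 4.
Sum: 192/5 − 64 + 56/3 + 4 = -44/15.
So RHS = -∫_0^2 v(x) φ(x) dx = 44/15.
LHS = RHS, so the identity holds for this test φ.
Moreover u is smooth here and v(x) = u'(x) = -6*x**2 + 4*x + 1 pointwise, so the identity holds for every test function. Hence v is the weak derivative of u.


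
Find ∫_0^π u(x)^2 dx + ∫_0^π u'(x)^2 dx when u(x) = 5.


||u||_{H^1(0,π)}^2 = 25*π

u'(x) = 0.
Expand u² and (u')² and integrate term by term on (0, π), using: for integers n ≥ 1, ∫_0^π sin²(nx) dx = ∫_0^π cos²(nx) dx = π/2; for n ≠ n', ∫_0^π sin(nx)sin(n'x) dx = ∫_0^π cos(nx)cos(n'x) dx = 0; and by product-to-sum, ∫_0^π sin(nx)cos(n'x) dx = ½∫_0^π [sin((n+n')x) + sin((n−n')x)] dx, which is 0 when n+n' is even and 2n/(n²−n'²) when n+n' is odd (it need not vanish on (0, π)). For the constant mode: ∫_0^π 1 dx = π, ∫_0^π cos(nx) dx = 0, ∫_0^π sin(nx) dx = (1−(−1)^n)/n.
  u² squared terms: (5)²·∫1 dx = 25·π = 25*π.
  So ∫_0^π u² dx = 25*π.
  u' ≡ 0, so ∫_0^π (u')² dx = 0.
||u||_{H^1}^2 = (25*π) + (0) = 25*π.


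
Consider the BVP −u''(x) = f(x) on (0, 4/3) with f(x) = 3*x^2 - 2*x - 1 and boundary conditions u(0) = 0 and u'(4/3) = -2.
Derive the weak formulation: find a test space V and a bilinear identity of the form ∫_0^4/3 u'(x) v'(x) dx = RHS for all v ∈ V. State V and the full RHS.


V = {v ∈ H^1(0, 4/3) : v(0) = 0} (test functions vanish at x = 0 where u is specified); weak form: ∫_0^4/3 u'v' dx = ∫_0^4/3 (3*x^2 - 2*x - 1) v dx − 2·v(4/3) for all v ∈ V.

Multiply both sides by a test function v and integrate from 0 to 4/3:
  ∫_0^4/3 −u''(x) v(x) dx = ∫_0^4/3 f(x) v(x) dx.
Integrate the LHS by parts once:
  ∫_0^4/3 −u'' v dx = −[u'(x) v(x)]_0^4/3 + ∫_0^4/3 u'(x) v'(x) dx.
Thus ∫_0^4/3 u'(x) v'(x) dx = ∫_0^4/3 f(x) v(x) dx + [u'(x) v(x)]_0^4/3.
Choose V so that boundary terms are either known or forced to vanish.
Mixed BC: u(0) = 0 (Dirichlet) and u'(4/3) = -2 (Neumann). Define V = {v ∈ H^1(0, 4/3) : v(0) = 0}. Then [u' v]_0^4/3 = u'(4/3)·v(4/3) − u'(0)·0 = − 2·v(4/3).
Weak formulation: find u (satisfying any essential BC) such that ∫_0^4/3 u'(x) v'(x) dx = ∫_0^4/3 f v dx − 2·v(4/3) for all v ∈ V (Dirichlet at 0 absorbed into V; Neumann datum at x = 4/3 contributes the boundary term).
Substituting f(x) = 3*x^2 - 2*x - 1, the right-hand side is ∫_0^4/3 (3*x^2 - 2*x - 1) v dx − 2·v(4/3).


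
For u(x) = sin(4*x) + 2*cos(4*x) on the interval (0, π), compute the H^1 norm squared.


||u||_{H^1(0,π)}^2 = 85*π/2

u'(x) = -8*sin(4*x) + 4*cos(4*x).
Expand u² and (u')² and integrate term by term on (0, π), using: for integers n ≥ 1, ∫_0^π sin²(nx) dx = ∫_0^π cos²(nx) dx = π/2; for n ≠ n', ∫_0^π sin(nx)sin(n'x) dx = ∫_0^π cos(nx)cos(n'x) dx = 0; and by product-to-sum, ∫_0^π sin(nx)cos(n'x) dx = ½∫_0^π [sin((n+n')x) + sin((n−n')x)] dx, which is 0 when n+n' is even and 2n/(n²−n'²) when n+n' is odd (it need not vanish on (0, π)).
  u² squared terms: (2)²·∫cos(4x)² dx = 4·π/2 = 2*π;  (1)²·∫sin(4x)² dx = 1·π/2 = π/2.
  u² cross terms: 2·(2)·(1)·∫cos(4x)·sin(4x) dx = 4·(0) = 0.
  So ∫_0^π u² dx = 2*π + π/2 + 0 = 5*π/2.
  (u')² squared terms: (-8)²·∫sin(4x)² dx = 64·π/2 = 32*π;  (4)²·∫cos(4x)² dx = 16·π/2 = 8*π.
  (u')² cross terms: 2·(-8)·(4)·∫sin(4x)·cos(4x) dx = -64·(0) = 0.
  So ∫_0^π (u')² dx = 32*π + 8*π + 0 = 40*π.
||u||_{H^1}^2 = (5*π/2) + (40*π) = 85*π/2.


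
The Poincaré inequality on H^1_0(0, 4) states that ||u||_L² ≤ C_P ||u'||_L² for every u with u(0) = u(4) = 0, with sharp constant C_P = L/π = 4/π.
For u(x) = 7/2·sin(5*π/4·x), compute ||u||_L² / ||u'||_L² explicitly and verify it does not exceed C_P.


||u||_L² / ||u'||_L² = 4/(5*π) < C_P = 4/π.

u(x) = 7/2·sin(5*π/4·x), so u'(x) = 35*π*cos(5*π*x/4)/8.
Writing u(x) = A·sin(kπx/L) with A = 7/2 and k = 5, use ∫_0^L sin²(kπx/L) dx = L/2 and ∫_0^L cos²(kπx/L) dx = L/2.
u² = 49/4·sin²(5*π/4·x) and (u')² = 1225*π^2/64·cos²(5*π/4·x), and each of sin², cos² integrates to L/2 = 2 over (0, 4).
∫_0^4 u² dx = 49/2, so ||u||_L² = 7*sqrt(2)/2.
∫_0^4 (u')² dx = 1225*π^2/32, so ||u'||_L² = 35*sqrt(2)*π/8.
Ratio ||u||_L² / ||u'||_L² = 4/(5*π).
Sharp Poincaré constant on H^1_0(0, 4) is C_P = L/π = 4/π, achieved by sin(π/4·x).
This is the k = 5 harmonic; the ratio L/(kπ) is strictly less than C_P = L/π, consistent with the sharp inequality ||u||_L² ≤ C_P ||u'||_L².


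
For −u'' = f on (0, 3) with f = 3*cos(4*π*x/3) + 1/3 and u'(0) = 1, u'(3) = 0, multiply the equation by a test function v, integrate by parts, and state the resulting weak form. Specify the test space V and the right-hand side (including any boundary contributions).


V = H^1(0, 3) (v unrestricted at boundary; u is determined up to an additive constant); weak form: ∫_0^3 u'v' dx = ∫_0^3 (3*cos(4*π*x/3) + 1/3) v dx − v(0) for all v ∈ V.

Multiply both sides by a test function v and integrate from 0 to 3:
  ∫_0^3 −u''(x) v(x) dx = ∫_0^3 f(x) v(x) dx.
Integrate the LHS by parts once:
  ∫_0^3 −u'' v dx = −[u'(x) v(x)]_0^3 + ∫_0^3 u'(x) v'(x) dx.
Thus ∫_0^3 u'(x) v'(x) dx = ∫_0^3 f(x) v(x) dx + [u'(x) v(x)]_0^3.
Choose V so that boundary terms are either known or forced to vanish.
u has inhomogeneous Neumann u'(0) = 1, u'(3) = 0. [u' v]_0^3 = (0)·v(3) − (1)·v(0) = − v(0). Take V = H^1(0, 3); boundary term becomes part of RHS.
Weak formulation: find u (satisfying any essential BC) such that ∫_0^3 u'(x) v'(x) dx = ∫_0^3 f v dx − v(0) for all v ∈ V (Neumann data are natural BCs: they enter the RHS as boundary terms).
Substituting f(x) = 3*cos(4*π*x/3) + 1/3, the right-hand side is ∫_0^3 (3*cos(4*π*x/3) + 1/3) v dx − v(0).
Compatibility check (pure Neumann): taking v ≡ 1 ∈ V gives 0 = ∫_0^3 f dx + (0) − (1), i.e. ∫_0^3 f dx must equal u'(0) − u'(3) = 1. Indeed ∫_0^3 (3*cos(4*π*x/3) + 1/3) dx = 1, so the data are compatible. The solution is then unique only up to an additive constant (fix it e.g. by requiring ∫_0^3 u dx = 0).


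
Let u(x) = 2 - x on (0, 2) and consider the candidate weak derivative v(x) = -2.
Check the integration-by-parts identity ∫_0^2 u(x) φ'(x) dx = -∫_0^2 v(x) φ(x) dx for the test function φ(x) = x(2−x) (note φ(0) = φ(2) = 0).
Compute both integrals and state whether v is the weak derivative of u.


LHS = 4/3, RHS = 8/3. No, v is not the weak derivative of u.

u(x) = 2 - x, classical derivative u'(x) = -1.
φ(x) = x(2−x), so φ'(x) = 2 - 2*x.
Note φ(0) = φ(2) = 0, so the boundary term u·φ vanishes.
LHS = ∫_0^2 u(x) φ'(x) dx = ∫_0^2 (2*x^2 - 6*x + 4) dx. Term by term:
  ∫_0^2 2*x^2 dx = 16/3;  ∫_0^2 -6*x dx = -12;  ∫_0^2 4 dx = 8.
Sum: 16/3 − 12 + 8 = 4/3.
So LHS = 4/3.
∫_0^2 v(x) φ(x) dx = ∫_0^2 (2*x^2 - 4*x) dx. Term by term:
  ∫_0^2 2*x^2 dx = 16/3;  ∫_0^2 -4*x dx = -8.
Sum: 16/3 − 8 = -8/3.
So RHS = -∫_0^2 v(x) φ(x) dx = 8/3.
LHS − RHS = -4/3 ≠ 0, so the identity fails.
(For a valid weak derivative the identity must hold for EVERY test function, in particular this one. The failure shows v is NOT the weak derivative of u.)
Correct weak derivative would be u'(x) = -1.


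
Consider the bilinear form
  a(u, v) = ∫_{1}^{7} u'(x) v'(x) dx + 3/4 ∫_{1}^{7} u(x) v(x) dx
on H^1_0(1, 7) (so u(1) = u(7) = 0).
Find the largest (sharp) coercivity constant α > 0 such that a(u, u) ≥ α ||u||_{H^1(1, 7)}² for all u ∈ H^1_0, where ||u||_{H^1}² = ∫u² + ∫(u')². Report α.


α = (π^2 + 27)/(π^2 + 36)

Coercivity of a(·,·) on H^1_0(1, 7) means a(u, u) ≥ α ||u||_{H^1}² for every u ∈ H^1_0.
The interval has length L = 6, and Poincaré/coercivity depend only on L. Here a(u, u) = ∫(u')² + (3/4)·∫u².
Here 0 < c = 3/4 < 1. The condition a(u,u) ≥ α||u||_{H^1}² reads (1−α)∫(u')² ≥ (α−c)∫u². Any admissible α is ≤ 1 (rapidly oscillating u have ∫u²/∫(u')² → 0), and α = 1 would force 0 ≥ (1−c)∫u², impossible since c < 1; so 1−α > 0. By the sharp Poincaré inequality on H^1_0 of an interval of length L, ∫(u')² ≥ (π/L)²∫u² with equality for the first sine mode sin(π(x−x₀)/L) (x₀ the left endpoint), so the inequality holds for all u iff (1−α)(π/L)² ≥ α − c, i.e. α ≤ ((π/L)² + c)/((π/L)² + 1) = (1 + c(L/π)²)/(1 + (L/π)²). With (π/L)² = π^2/36 and c = 3/4, the largest admissible constant is α = ((π/L)² + c)/((π/L)² + 1).
Simplifying, α = (π^2 + 27)/(π^2 + 36).


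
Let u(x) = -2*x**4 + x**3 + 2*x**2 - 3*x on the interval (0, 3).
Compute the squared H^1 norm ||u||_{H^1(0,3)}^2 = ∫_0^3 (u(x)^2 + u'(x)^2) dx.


||u||_{H^1}^2 = 1247031/70

The H^1 norm (squared) on an interval (0, L) is
  ||u||_{H^1}^2 = ∫_0^L u(x)^2 dx + ∫_0^L u'(x)^2 dx.
Compute u'(x) = -8*x**3 + 3*x**2 + 4*x - 3.
Then u(x)^2 = 4*x**8 - 4*x**7 - 7*x**6 + 16*x**5 - 2*x**4 - 12*x**3 + 9*x**2 and u'(x)^2 = 64*x**6 - 48*x**5 - 55*x**4 + 72*x**3 - 2*x**2 - 24*x + 9.
Integrate each monomial from 0 to 3 using ∫_0^3 c·x^n dx = c·3^(n+1)/(n+1):
  ∫_0^3 u(x)^2 dx = ∫_0^3 (4*x^8 - 4*x^7 - 7*x^6 + 16*x^5 - 2*x^4 - 12*x^3 + 9*x^2) dx. Term by term:
    ∫_0^3 4*x^8 dx = 8748;  ∫_0^3 -4*x^7 dx = -6561/2;  ∫_0^3 -7*x^6 dx = -2187;
    ∫_0^3 16*x^5 dx = 1944;  ∫_0^3 -2*x^4 dx = -486/5;  ∫_0^3 -12*x^3 dx = -243;
    ∫_0^3 9*x^2 dx = 81.
  Sum: 8748 − 6561/2 − 2187 + 1944 − 486/5 − 243 + 81 = 49653/10.
  ∫_0^3 u'(x)^2 dx = ∫_0^3 (64*x^6 - 48*x^5 - 55*x^4 + 72*x^3 - 2*x^2 - 24*x + 9) dx. Term by term:
    ∫_0^3 64*x^6 dx = 139968/7;  ∫_0^3 -48*x^5 dx = -5832;  ∫_0^3 -55*x^4 dx = -2673;
    ∫_0^3 72*x^3 dx = 1458;  ∫_0^3 -2*x^2 dx = -18;  ∫_0^3 -24*x dx = -108;
    ∫_0^3 9 dx = 27.
  Sum: 139968/7 − 5832 − 2673 + 1458 − 18 − 108 + 27 = 89946/7.
Adding: ||u||_{H^1}^2 = 49653/10 + 89946/7 = 1247031/70.


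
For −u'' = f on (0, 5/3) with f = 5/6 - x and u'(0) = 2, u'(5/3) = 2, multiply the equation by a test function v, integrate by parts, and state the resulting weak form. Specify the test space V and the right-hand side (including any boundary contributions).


V = H^1(0, 5/3) (v unrestricted at boundary; u is determined up to an additive constant); weak form: ∫_0^5/3 u'v' dx = ∫_0^5/3 (5/6 - x) v dx + 2·v(5/3) − 2·v(0) for all v ∈ V.

Multiply both sides by a test function v and integrate from 0 to 5/3:
  ∫_0^5/3 −u''(x) v(x) dx = ∫_0^5/3 f(x) v(x) dx.
Integrate the LHS by parts once:
  ∫_0^5/3 −u'' v dx = −[u'(x) v(x)]_0^5/3 + ∫_0^5/3 u'(x) v'(x) dx.
Thus ∫_0^5/3 u'(x) v'(x) dx = ∫_0^5/3 f(x) v(x) dx + [u'(x) v(x)]_0^5/3.
Choose V so that boundary terms are either known or forced to vanish.
u has inhomogeneous Neumann u'(0) = 2, u'(5/3) = 2. [u' v]_0^5/3 = (2)·v(5/3) − (2)·v(0) = 2·v(5/3) − 2·v(0). Take V = H^1(0, 5/3); boundary term becomes part of RHS.
Weak formulation: find u (satisfying any essential BC) such that ∫_0^5/3 u'(x) v'(x) dx = ∫_0^5/3 f v dx + 2·v(5/3) − 2·v(0) for all v ∈ V (Neumann data are natural BCs: they enter the RHS as boundary terms).
Substituting f(x) = 5/6 - x, the right-hand side is ∫_0^5/3 (5/6 - x) v dx + 2·v(5/3) − 2·v(0).
Compatibility check (pure Neumann): taking v ≡ 1 ∈ V gives 0 = ∫_0^5/3 f dx + (2) − (2), i.e. ∫_0^5/3 f dx must equal u'(0) − u'(5/3) = 0. Indeed ∫_0^5/3 (5/6 - x) dx = 0, so the data are compatible. The solution is then unique only up to an additive constant (fix it e.g. by requiring ∫_0^5/3 u dx = 0).


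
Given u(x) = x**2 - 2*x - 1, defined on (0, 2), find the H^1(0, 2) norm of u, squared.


||u||_{H^1}^2 = 42/5

The H^1 norm (squared) on an interval (0, L) is
  ||u||_{H^1}^2 = ∫_0^L u(x)^2 dx + ∫_0^L u'(x)^2 dx.
Compute u'(x) = 2*x - 2.
Then u(x)^2 = x**4 - 4*x**3 + 2*x**2 + 4*x + 1 and u'(x)^2 = 4*x**2 - 8*x + 4.
Integrate each monomial from 0 to 2 using ∫_0^2 c·x^n dx = c·2^(n+1)/(n+1):
  ∫_0^2 u(x)^2 dx = ∫_0^2 (x^4 - 4*x^3 + 2*x^2 + 4*x + 1) dx. Term by term:
    ∫_0^2 x^4 dx = 32/5;  ∫_0^2 -4*x^3 dx = -16;  ∫_0^2 2*x^2 dx = 16/3;
    ∫_0^2 4*x dx = 8;  ∫_0^2 1 dx = 2.
  Sum: 32/5 − 16 + 16/3 + 8 + 2 = 86/15.
  ∫_0^2 u'(x)^2 dx = ∫_0^2 (4*x^2 - 8*x + 4) dx. Term by term:
    ∫_0^2 4*x^2 dx = 32/3;  ∫_0^2 -8*x dx = -16;  ∫_0^2 4 dx = 8.
  Sum: 32/3 − 16 + 8 = 8/3.
Adding: ||u||_{H^1}^2 = 86/15 + 8/3 = 42/5.


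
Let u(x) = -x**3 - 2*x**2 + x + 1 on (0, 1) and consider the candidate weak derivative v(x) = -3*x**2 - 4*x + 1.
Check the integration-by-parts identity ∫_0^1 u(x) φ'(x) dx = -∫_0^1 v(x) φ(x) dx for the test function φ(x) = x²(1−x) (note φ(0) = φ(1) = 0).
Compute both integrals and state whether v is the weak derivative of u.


LHS = 13/60, RHS = 13/60. Yes, v = u' weakly.

u(x) = -x**3 - 2*x**2 + x + 1, classical derivative u'(x) = -3*x**2 - 4*x + 1.
φ(x) = x²(1−x), so φ'(x) = x*(2 - 3*x).
Note φ(0) = φ(1) = 0, so the boundary term u·φ vanishes.
LHS = ∫_0^1 u(x) φ'(x) dx = ∫_0^1 (3*x^5 + 4*x^4 - 7*x^3 - x^2 + 2*x) dx. Term by term:
  ∫_0^1 3*x^5 dx = 1/2;  ∫_0^1 4*x^4 dx = 4/5;  ∫_0^1 -7*x^3 dx = -7/4;
  ∫_0^1 -x^2 dx = -1/3;  ∫_0^1 2*x dx = 1.
Sum: 1/2 + 4/5 − 7/4 − 1/3 + 1 = 13/60.
So LHS = 13/60.
∫_0^1 v(x) φ(x) dx = ∫_0^1 (3*x^5 + x^4 - 5*x^3 + x^2) dx. Term by term:
  ∫_0^1 3*x^5 dx = 1/2;  ∫_0^1 x^4 dx = 1/5;  ∫_0^1 -5*x^3 dx = -5/4;
  ∫_0^1 x^2 dx = 1/3.
Sum: 1/2 + 1/5 − 5/4 + 1/3 = -13/60.
So RHS = -∫_0^1 v(x) φ(x) dx = 13/60.
LHS = RHS, so the identity holds for this test φ.
Moreover u is smooth here and v(x) = u'(x) = -3*x**2 - 4*x + 1 pointwise, so the identity holds for every test function. Hence v is the weak derivative of u.


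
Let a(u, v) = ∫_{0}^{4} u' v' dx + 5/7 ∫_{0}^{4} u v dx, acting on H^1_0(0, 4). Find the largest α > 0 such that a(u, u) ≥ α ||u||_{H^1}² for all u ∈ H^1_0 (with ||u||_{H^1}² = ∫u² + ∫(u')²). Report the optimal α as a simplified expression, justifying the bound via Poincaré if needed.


α = (π^2 + 80/7)/(π^2 + 16)

Coercivity of a(·,·) on H^1_0(0, 4) means a(u, u) ≥ α ||u||_{H^1}² for every u ∈ H^1_0.
The interval has length L = 4, and Poincaré/coercivity depend only on L. Here a(u, u) = ∫(u')² + (5/7)·∫u².
Here 0 < c = 5/7 < 1. The condition a(u,u) ≥ α||u||_{H^1}² reads (1−α)∫(u')² ≥ (α−c)∫u². Any admissible α is ≤ 1 (rapidly oscillating u have ∫u²/∫(u')² → 0), and α = 1 would force 0 ≥ (1−c)∫u², impossible since c < 1; so 1−α > 0. By the sharp Poincaré inequality on H^1_0 of an interval of length L, ∫(u')² ≥ (π/L)²∫u² with equality for the first sine mode sin(π(x−x₀)/L) (x₀ the left endpoint), so the inequality holds for all u iff (1−α)(π/L)² ≥ α − c, i.e. α ≤ ((π/L)² + c)/((π/L)² + 1) = (1 + c(L/π)²)/(1 + (L/π)²). With (π/L)² = π^2/16 and c = 5/7, the largest admissible constant is α = ((π/L)² + c)/((π/L)² + 1).
Simplifying, α = (π^2 + 80/7)/(π^2 + 16).


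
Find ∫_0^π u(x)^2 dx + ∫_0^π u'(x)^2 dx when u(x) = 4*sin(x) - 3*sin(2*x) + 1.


||u||_{H^1(0,π)}^2 = 16 + 79*π/2

u'(x) = 4*cos(x) - 6*cos(2*x).
Expand u² and (u')² and integrate term by term on (0, π), using: for integers n ≥ 1, ∫_0^π sin²(nx) dx = ∫_0^π cos²(nx) dx = π/2; for n ≠ n', ∫_0^π sin(nx)sin(n'x) dx = ∫_0^π cos(nx)cos(n'x) dx = 0; and by product-to-sum, ∫_0^π sin(nx)cos(n'x) dx = ½∫_0^π [sin((n+n')x) + sin((n−n')x)] dx, which is 0 when n+n' is even and 2n/(n²−n'²) when n+n' is odd (it need not vanish on (0, π)). For the constant mode: ∫_0^π 1 dx = π, ∫_0^π cos(nx) dx = 0, ∫_0^π sin(nx) dx = (1−(−1)^n)/n.
  u² squared terms: (1)²·∫1 dx = 1·π = π;  (-3)²·∫sin(2x)² dx = 9·π/2 = 9*π/2;  (4)²·∫sin(x)² dx = 16·π/2 = 8*π.
  u² cross terms: 2·(1)·(-3)·∫1·sin(2x) dx = -6·(0) = 0;  2·(1)·(4)·∫1·sin(x) dx = 8·(2) = 16;  2·(-3)·(4)·∫sin(2x)·sin(x) dx = -24·(0) = 0.
  So ∫_0^π u² dx = π + 9*π/2 + 8*π + 0 + 16 + 0 = 16 + 27*π/2.
  (u')² squared terms: (-6)²·∫cos(2x)² dx = 36·π/2 = 18*π;  (4)²·∫cos(x)² dx = 16·π/2 = 8*π.
  (u')² cross terms: 2·(-6)·(4)·∫cos(2x)·cos(x) dx = -48·(0) = 0.
  So ∫_0^π (u')² dx = 18*π + 8*π + 0 = 26*π.
||u||_{H^1}^2 = (16 + 27*π/2) + (26*π) = 16 + 79*π/2.


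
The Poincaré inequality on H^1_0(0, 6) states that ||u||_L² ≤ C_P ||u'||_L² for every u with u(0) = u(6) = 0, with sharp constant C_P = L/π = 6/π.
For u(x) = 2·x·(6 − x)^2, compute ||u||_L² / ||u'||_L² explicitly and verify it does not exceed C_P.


||u||_L² / ||u'||_L² = 3*sqrt(14)/7 < C_P = 6/π.

u(x) = 2·x·(6 − x)^2, so u'(x) = 6*(x - 6)*(x - 2).
u(x) = 2·x·(6 − x)^2 vanishes at x = 0 and x = 6, so u ∈ H^1_0(0, 6). Differentiate via the product rule and integrate the resulting polynomials term by term.
  ∫_0^6 u² dx = ∫_0^6 (4*x^6 - 96*x^5 + 864*x^4 - 3456*x^3 + 5184*x^2) dx. Term by term:
    ∫_0^6 4*x^6 dx = 1119744/7;  ∫_0^6 -96*x^5 dx = -746496;  ∫_0^6 864*x^4 dx = 6718464/5;
    ∫_0^6 -3456*x^3 dx = -1119744;  ∫_0^6 5184*x^2 dx = 373248.
  Sum: 1119744/7 − 746496 + 6718464/5 − 1119744 + 373248 = 373248/35.
  ∫_0^6 (u')² dx = ∫_0^6 (36*x^4 - 576*x^3 + 3168*x^2 - 6912*x + 5184) dx. Term by term:
    ∫_0^6 36*x^4 dx = 279936/5;  ∫_0^6 -576*x^3 dx = -186624;  ∫_0^6 3168*x^2 dx = 228096;
    ∫_0^6 -6912*x dx = -124416;  ∫_0^6 5184 dx = 31104.
  Sum: 279936/5 − 186624 + 228096 − 124416 + 31104 = 20736/5.
∫_0^6 u² dx = 373248/35, so ||u||_L² = 432*sqrt(70)/35.
∫_0^6 (u')² dx = 20736/5, so ||u'||_L² = 144*sqrt(5)/5.
Ratio ||u||_L² / ||u'||_L² = 3*sqrt(14)/7.
Sharp Poincaré constant on H^1_0(0, 6) is C_P = L/π = 6/π, achieved by sin(π/6·x).
A polynomial bump cannot attain the sharp Poincaré constant (only the first sine eigenfunction does), so the ratio is strictly less than C_P, consistent with ||u||_L² ≤ C_P ||u'||_L².


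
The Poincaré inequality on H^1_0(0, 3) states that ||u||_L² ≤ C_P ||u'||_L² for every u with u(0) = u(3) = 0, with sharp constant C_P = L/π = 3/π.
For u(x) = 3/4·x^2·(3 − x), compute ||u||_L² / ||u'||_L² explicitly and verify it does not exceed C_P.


||u||_L² / ||u'||_L² = 3*sqrt(14)/14 < C_P = 3/π.

u(x) = 3/4·x^2·(3 − x), so u'(x) = 9*x*(2 - x)/4.
u(x) = 3/4·x^2·(3 − x) vanishes at x = 0 and x = 3, so u ∈ H^1_0(0, 3). Differentiate via the product rule and integrate the resulting polynomials term by term.
  ∫_0^3 u² dx = ∫_0^3 (9*x^6/16 - 27*x^5/8 + 81*x^4/16) dx. Term by term:
    ∫_0^3 9*x^6/16 dx = 19683/112;  ∫_0^3 -27*x^5/8 dx = -6561/16;  ∫_0^3 81*x^4/16 dx = 19683/80.
  Sum: 19683/112 − 6561/16 + 19683/80 = 6561/560.
  ∫_0^3 (u')² dx = ∫_0^3 (81*x^4/16 - 81*x^3/4 + 81*x^2/4) dx. Term by term:
    ∫_0^3 81*x^4/16 dx = 19683/80;  ∫_0^3 -81*x^3/4 dx = -6561/16;  ∫_0^3 81*x^2/4 dx = 729/4.
  Sum: 19683/80 − 6561/16 + 729/4 = 729/40.
∫_0^3 u² dx = 6561/560, so ||u||_L² = 81*sqrt(35)/140.
∫_0^3 (u')² dx = 729/40, so ||u'||_L² = 27*sqrt(10)/20.
Ratio ||u||_L² / ||u'||_L² = 3*sqrt(14)/14.
Sharp Poincaré constant on H^1_0(0, 3) is C_P = L/π = 3/π, achieved by sin(π/3·x).
A polynomial bump cannot attain the sharp Poincaré constant (only the first sine eigenfunction does), so the ratio is strictly less than C_P, consistent with ||u||_L² ≤ C_P ||u'||_L².
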